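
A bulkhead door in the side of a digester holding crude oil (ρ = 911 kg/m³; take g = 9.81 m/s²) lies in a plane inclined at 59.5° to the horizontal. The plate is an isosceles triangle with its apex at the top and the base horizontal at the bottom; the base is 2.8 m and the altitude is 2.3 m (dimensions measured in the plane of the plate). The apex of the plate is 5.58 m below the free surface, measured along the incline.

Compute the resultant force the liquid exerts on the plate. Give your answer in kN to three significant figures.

γ = ρg = 911 × 9.81 / 1000 = 8.93691 kN/m³.
Let θ = 59.5° be the plate's angle to the horizontal; measure y along the incline from where the plane meets the free surface. Vertical depth h = y·sinθ with sinθ = 0.861629.
With the apex up, the centroid sits 2h/3 = 2 × 2.3/3 = 1.53333 m below the apex, so y_c = 5.58 + 1.53333 = 7.11333 m and h_c = 7.11333 × 0.861629 = 6.12905 m.
A = ½ × 2.8 × 2.3 = 3.22 m².
Resultant F = γ·h_c·A = 8.93691 × 6.12905 × 3.22 = 176.375 kN.

F ≈ 176 kN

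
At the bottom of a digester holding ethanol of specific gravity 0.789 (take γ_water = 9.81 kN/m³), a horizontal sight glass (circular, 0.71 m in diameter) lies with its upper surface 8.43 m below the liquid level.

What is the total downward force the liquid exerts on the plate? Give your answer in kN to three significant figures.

F ≈ 25.8 kN

γ = 0.789 × 9.81 = 7.74009 kN/m³.
The plate is horizontal, so pressure is uniform at p = γ·h = 7.74009 × 8.43 = 65.249 kN/m².
A = π(0.355)² = 0.395919 m².
F = p·A = 65.249 × 0.395919 = 25.8333 kN.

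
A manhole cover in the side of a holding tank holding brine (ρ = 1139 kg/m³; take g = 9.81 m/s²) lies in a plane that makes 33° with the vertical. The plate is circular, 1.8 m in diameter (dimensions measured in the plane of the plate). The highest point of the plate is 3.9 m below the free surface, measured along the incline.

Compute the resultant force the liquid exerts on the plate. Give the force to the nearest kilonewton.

γ = ρg = 1139 × 9.81 / 1000 = 11.17359 kN/m³.
The plate makes 33° with the vertical, i.e. θ = 90° − 33° = 57° to the horizontal. Measuring y along the incline from the free-surface line, vertical depth h = y·sinθ with sinθ = 0.838671.
The centroid is at the centre, 0.9 m below the top of the plate, so y_c = 3.9 + 0.9 = 4.8 m and h_c = 4.8 × 0.838671 = 4.02562 m.
A = π(0.9)² = 2.54469 m².
Resultant F = γ·h_c·A = 11.17359 × 4.02562 × 2.54469 = 114.462 kN.

F ≈ 114 kN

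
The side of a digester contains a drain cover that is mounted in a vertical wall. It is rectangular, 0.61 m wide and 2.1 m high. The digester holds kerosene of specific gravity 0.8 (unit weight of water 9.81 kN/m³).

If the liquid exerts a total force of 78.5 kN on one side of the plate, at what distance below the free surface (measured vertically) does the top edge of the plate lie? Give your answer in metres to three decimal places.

d_top ≈ 6.758 m

γ = 0.8 × 9.81 = 7.848 kN/m³.
A = 0.61 × 2.1 = 1.281 m².
From F = γ·h_c·A, the centroid depth is h_c = 78.5/(7.848 × 1.281) = 7.80839 m.
The centroid lies 2.1/2 = 1.05 m below the top edge, so the top edge sits at h_top = 7.80839 − 1.05 = 6.75839 m below the surface.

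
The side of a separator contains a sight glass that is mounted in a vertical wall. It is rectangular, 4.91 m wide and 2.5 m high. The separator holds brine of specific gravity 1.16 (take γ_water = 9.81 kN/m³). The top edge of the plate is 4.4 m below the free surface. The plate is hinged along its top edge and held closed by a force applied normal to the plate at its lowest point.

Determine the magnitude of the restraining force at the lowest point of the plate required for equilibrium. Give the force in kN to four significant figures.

γ = 1.16 × 9.81 = 11.3796 kN/m³.
The centroid lies 2.5/2 = 1.25 m below the top edge, so the centroid depth is h_c = 4.4 + 1.25 = 5.65 m.
A = 4.91 × 2.5 = 12.275 m².
Resultant F = γ·h_c·A = 11.3796 × 5.65 × 12.275 = 789.218 kN.
I_c = b·h³/12 = 4.91 × 2.5³/12 = 6.39323 m⁴.
Centre of pressure: y_p = y_c + I_c/(y_c·A) = 5.65 + 6.39323/(5.65 × 12.275) = 5.65 + 0.0921829 = 5.74218 m along the plane.
The resultant acts 1.25 + 0.0921829 = 1.34218 m (along the plate) below the hinge at the top edge, so the moment about the hinge is M = F × 1.34218 = 789.218 × 1.34218 = 1059.27 kN·m.
A normal force at the bottom, 2.5 m from the hinge, must supply this moment: P = 1059.27/2.5 = 423.708 kN.

P ≈ 423.7 kN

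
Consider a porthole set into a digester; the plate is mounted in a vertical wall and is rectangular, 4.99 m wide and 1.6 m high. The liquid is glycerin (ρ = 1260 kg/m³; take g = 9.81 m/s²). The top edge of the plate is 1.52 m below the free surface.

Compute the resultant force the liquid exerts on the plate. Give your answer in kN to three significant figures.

F ≈ 229 kN

γ = ρg = 1260 × 9.81 / 1000 = 12.3606 kN/m³.
The centroid lies 1.6/2 = 0.8 m below the top edge, so the centroid depth is h_c = 1.52 + 0.8 = 2.32 m.
A = 4.99 × 1.6 = 7.984 m².
Resultant F = γ·h_c·A = 12.3606 × 2.32 × 7.984 = 228.954 kN.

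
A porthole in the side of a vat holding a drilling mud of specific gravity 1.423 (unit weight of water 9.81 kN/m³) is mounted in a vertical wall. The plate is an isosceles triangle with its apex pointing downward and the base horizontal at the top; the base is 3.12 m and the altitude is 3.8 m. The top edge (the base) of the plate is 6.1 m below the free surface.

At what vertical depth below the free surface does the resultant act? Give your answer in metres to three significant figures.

γ = 1.423 × 9.81 = 13.95963 kN/m³.
With the apex down, the centroid sits h/3 = 3.8/3 = 1.26667 m below the base (the top edge), so the centroid depth is h_c = 6.1 + 1.26667 = 7.36667 m.
A = ½ × 3.12 × 3.8 = 5.928 m².
Resultant F = γ·h_c·A = 13.95963 × 7.36667 × 5.928 = 609.612 kN.
I_c = b·h³/36 = 3.12 × 3.8³/36 = 4.75557 m⁴.
Centre of pressure: y_p = y_c + I_c/(y_c·A) = 7.36667 + 4.75557/(7.36667 × 5.928) = 7.36667 + 0.108899 = 7.47557 m along the plane.

h_p = 7.48 m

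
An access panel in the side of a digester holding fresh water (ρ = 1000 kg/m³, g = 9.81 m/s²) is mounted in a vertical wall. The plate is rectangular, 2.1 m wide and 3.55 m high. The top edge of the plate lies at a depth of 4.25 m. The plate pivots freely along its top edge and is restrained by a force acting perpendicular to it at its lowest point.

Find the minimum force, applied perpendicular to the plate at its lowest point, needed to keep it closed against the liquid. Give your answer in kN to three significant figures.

P ≈ 242 kN

γ = ρg = 1000 × 9.81 = 9810 N/m³ = 9.81 kN/m³.
The centroid lies 3.55/2 = 1.775 m below the top edge, so the centroid depth is h_c = 4.25 + 1.775 = 6.025 m.
A = 2.1 × 3.55 = 7.455 m².
Resultant F = γ·h_c·A = 9.81 × 6.025 × 7.455 = 440.63 kN.
I_c = b·h³/12 = 2.1 × 3.55³/12 = 7.8293 m⁴.
Centre of pressure: y_p = y_c + I_c/(y_c·A) = 6.025 + 7.8293/(6.025 × 7.455) = 6.025 + 0.174308 = 6.19931 m along the plane.
The resultant acts 1.775 + 0.174308 = 1.94931 m (along the plate) below the hinge at the top edge, so the moment about the hinge is M = F × 1.94931 = 440.63 × 1.94931 = 858.924 kN·m.
A normal force at the bottom, 3.55 m from the hinge, must supply this moment: P = 858.924/3.55 = 241.95 kN.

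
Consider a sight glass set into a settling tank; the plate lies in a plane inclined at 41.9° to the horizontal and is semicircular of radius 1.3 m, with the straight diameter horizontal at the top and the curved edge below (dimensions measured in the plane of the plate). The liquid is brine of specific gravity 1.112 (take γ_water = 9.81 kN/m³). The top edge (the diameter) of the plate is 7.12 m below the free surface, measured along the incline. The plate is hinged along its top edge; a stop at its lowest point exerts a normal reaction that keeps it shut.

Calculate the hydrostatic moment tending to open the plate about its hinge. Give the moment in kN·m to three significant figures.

γ = 1.112 × 9.81 = 10.90872 kN/m³.
Let θ = 41.9° be the plate's angle to the horizontal; measure y along the incline from where the plane meets the free surface. Vertical depth h = y·sinθ with sinθ = 0.667833.
The centroid of a semicircle lies 4r/(3π) = 0.551737 m from the diameter, here below the top edge, so y_c = 7.12 + 0.551737 = 7.67174 m and h_c = 7.67174 × 0.667833 = 5.12344 m.
A = πr²/2 = π × 1.3²/2 = 2.65465 m².
Resultant F = γ·h_c·A = 10.90872 × 5.12344 × 2.65465 = 148.369 kN.
I_c = (π/8 − 8/(9π))·r⁴ = 0.109757 × 1.3⁴ = 0.313477 m⁴.
Centre of pressure: y_p = y_c + I_c/(y_c·A) = 7.67174 + 0.313477/(7.67174 × 2.65465) = 7.67174 + 0.0153923 = 7.68713 m along the plane.
The resultant acts 0.551737 + 0.0153923 = 0.567129 m (along the plate) below the hinge at the top edge, so the moment about the hinge is M = F × 0.567129 = 148.369 × 0.567129 = 84.1444 kN·m.

M ≈ 84.1 kN·m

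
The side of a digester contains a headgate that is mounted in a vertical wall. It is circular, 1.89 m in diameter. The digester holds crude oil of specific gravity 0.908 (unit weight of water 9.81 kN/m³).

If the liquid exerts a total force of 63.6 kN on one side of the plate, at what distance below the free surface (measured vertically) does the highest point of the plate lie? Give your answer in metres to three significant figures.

γ = 0.908 × 9.81 = 8.90748 kN/m³.
A = π(0.945)² = 2.80552 m².
From F = γ·h_c·A, the centroid depth is h_c = 63.6/(8.90748 × 2.80552) = 2.54501 m.
The centroid is at the centre, 0.945 m below the top of the plate, so the highest point sits at h_top = 2.54501 − 0.945 = 1.60001 m below the surface.

d_top ≈ 1.60 m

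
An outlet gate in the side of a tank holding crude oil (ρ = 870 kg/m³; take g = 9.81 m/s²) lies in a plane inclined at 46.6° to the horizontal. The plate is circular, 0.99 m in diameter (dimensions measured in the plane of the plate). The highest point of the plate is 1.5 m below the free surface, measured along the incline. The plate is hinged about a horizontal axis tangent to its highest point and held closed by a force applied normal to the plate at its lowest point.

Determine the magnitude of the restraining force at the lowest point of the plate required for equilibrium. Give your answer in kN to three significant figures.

γ = ρg = 870 × 9.81 / 1000 = 8.5347 kN/m³.
Let θ = 46.6° be the plate's angle to the horizontal; measure y along the incline from where the plane meets the free surface. Vertical depth h = y·sinθ with sinθ = 0.726575.
The centroid is at the centre, 0.495 m below the top of the plate, so y_c = 1.5 + 0.495 = 1.995 m and h_c = 1.995 × 0.726575 = 1.44952 m.
A = π(0.495)² = 0.769769 m².
Resultant F = γ·h_c·A = 8.5347 × 1.44952 × 0.769769 = 9.52298 kN.
I_c = πr⁴/4 = π × 0.495⁴/4 = 0.0471531 m⁴.
Centre of pressure: y_p = y_c + I_c/(y_c·A) = 1.995 + 0.0471531/(1.995 × 0.769769) = 1.995 + 0.0307048 = 2.0257 m along the plane.
The resultant acts 0.495 + 0.0307048 = 0.525705 m (along the plate) below the hinge at the top edge, so the moment about the hinge is M = F × 0.525705 = 9.52298 × 0.525705 = 5.00628 kN·m.
A normal force at the bottom, 0.99 m from the hinge, must supply this moment: P = 5.00628/0.99 = 5.05685 kN.

P ≈ 5.06 kN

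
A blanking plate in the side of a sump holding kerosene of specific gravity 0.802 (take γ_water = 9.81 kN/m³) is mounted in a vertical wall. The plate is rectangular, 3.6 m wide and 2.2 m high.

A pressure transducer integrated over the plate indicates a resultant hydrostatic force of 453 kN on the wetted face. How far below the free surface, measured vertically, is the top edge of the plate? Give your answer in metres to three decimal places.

γ = 0.802 × 9.81 = 7.86762 kN/m³.
A = 3.6 × 2.2 = 7.92 m².
From F = γ·h_c·A, the centroid depth is h_c = 453/(7.86762 × 7.92) = 7.26992 m.
The centroid lies 2.2/2 = 1.1 m below the top edge, so the top edge sits at h_top = 7.26992 − 1.1 = 6.16992 m below the surface.

d_top ≈ 6.170 m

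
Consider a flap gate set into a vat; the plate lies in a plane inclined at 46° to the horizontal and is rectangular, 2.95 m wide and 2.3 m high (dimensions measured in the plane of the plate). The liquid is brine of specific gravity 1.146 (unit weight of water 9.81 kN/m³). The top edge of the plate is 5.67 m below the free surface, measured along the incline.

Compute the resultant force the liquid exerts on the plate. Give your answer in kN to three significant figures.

F ≈ 374 kN

γ = 1.146 × 9.81 = 11.24226 kN/m³.
Let θ = 46° be the plate's angle to the horizontal; measure y along the incline from where the plane meets the free surface. Vertical depth h = y·sinθ with sinθ = 0.719340.
The centroid lies 2.3/2 = 1.15 m below the top edge, so y_c = 5.67 + 1.15 = 6.82 m and h_c = 6.82 × 0.719340 = 4.9059 m.
A = 2.95 × 2.3 = 6.785 m².
Resultant F = γ·h_c·A = 11.24226 × 4.9059 × 6.785 = 374.216 kN.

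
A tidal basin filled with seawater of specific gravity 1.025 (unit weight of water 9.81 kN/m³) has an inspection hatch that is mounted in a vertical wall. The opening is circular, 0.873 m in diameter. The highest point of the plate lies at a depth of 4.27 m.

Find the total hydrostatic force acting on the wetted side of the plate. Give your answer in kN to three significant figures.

F ≈ 28.3 kN

γ = 1.025 × 9.81 = 10.05525 kN/m³.
The centroid is at the centre, 0.4365 m below the top of the plate, so the centroid depth is h_c = 4.27 + 0.4365 = 4.7065 m.
A = π(0.4365)² = 0.598575 m².
Resultant F = γ·h_c·A = 10.05525 × 4.7065 × 0.598575 = 28.3276 kN.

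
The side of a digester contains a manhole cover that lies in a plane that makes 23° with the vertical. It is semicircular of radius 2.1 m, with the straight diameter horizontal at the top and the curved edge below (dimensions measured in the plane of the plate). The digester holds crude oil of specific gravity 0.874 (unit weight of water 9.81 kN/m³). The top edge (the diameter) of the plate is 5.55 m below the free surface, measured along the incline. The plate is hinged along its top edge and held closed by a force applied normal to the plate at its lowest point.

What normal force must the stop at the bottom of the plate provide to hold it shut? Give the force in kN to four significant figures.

P ≈ 157.5 kN

γ = 0.874 × 9.81 = 8.57394 kN/m³.
The plate makes 23° with the vertical, i.e. θ = 90° − 23° = 67° to the horizontal. Measuring y along the incline from the free-surface line, vertical depth h = y·sinθ with sinθ = 0.920505.
The centroid of a semicircle lies 4r/(3π) = 0.891268 m from the diameter, here below the top edge, so y_c = 5.55 + 0.891268 = 6.44127 m and h_c = 6.44127 × 0.920505 = 5.92922 m.
A = πr²/2 = π × 2.1²/2 = 6.92721 m².
Resultant F = γ·h_c·A = 8.57394 × 5.92922 × 6.92721 = 352.157 kN.
I_c = (π/8 − 8/(9π))·r⁴ = 0.109757 × 2.1⁴ = 2.13457 m⁴.
Centre of pressure: y_p = y_c + I_c/(y_c·A) = 6.44127 + 2.13457/(6.44127 × 6.92721) = 6.44127 + 0.0478388 = 6.48911 m along the plane.
The resultant acts 0.891268 + 0.0478388 = 0.939107 m (along the plate) below the hinge at the top edge, so the moment about the hinge is M = F × 0.939107 = 352.157 × 0.939107 = 330.713 kN·m.
A normal force at the bottom, 2.1 m from the hinge, must supply this moment: P = 330.713/2.1 = 157.482 kN.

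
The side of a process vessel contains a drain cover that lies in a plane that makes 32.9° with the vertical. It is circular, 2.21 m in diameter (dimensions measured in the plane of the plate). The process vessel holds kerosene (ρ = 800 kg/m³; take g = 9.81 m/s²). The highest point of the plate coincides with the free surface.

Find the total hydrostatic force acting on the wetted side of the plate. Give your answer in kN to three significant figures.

γ = ρg = 800 × 9.81 / 1000 = 7.848 kN/m³.
The plate makes 32.9° with the vertical, i.e. θ = 90° − 32.9° = 57.1° to the horizontal. Measuring y along the incline from the free-surface line, vertical depth h = y·sinθ with sinθ = 0.839620.
The centroid is at the centre, 1.105 m below the top of the plate, so y_c = 1.105 m and h_c = 1.105 × 0.839620 = 0.92778 m.
A = π(1.105)² = 3.83596 m².
Resultant F = γ·h_c·A = 7.848 × 0.92778 × 3.83596 = 27.9305 kN.

F ≈ 27.9 kN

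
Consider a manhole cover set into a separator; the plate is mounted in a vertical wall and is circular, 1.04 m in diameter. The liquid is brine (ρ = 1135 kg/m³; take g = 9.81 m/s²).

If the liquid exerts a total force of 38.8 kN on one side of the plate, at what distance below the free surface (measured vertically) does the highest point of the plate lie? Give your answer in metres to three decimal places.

d_top ≈ 3.582 m

γ = ρg = 1135 × 9.81 / 1000 = 11.13435 kN/m³.
A = π(0.52)² = 0.849487 m².
From F = γ·h_c·A, the centroid depth is h_c = 38.8/(11.13435 × 0.849487) = 4.10214 m.
The centroid is at the centre, 0.52 m below the top of the plate, so the highest point sits at h_top = 4.10214 − 0.52 = 3.58214 m below the surface.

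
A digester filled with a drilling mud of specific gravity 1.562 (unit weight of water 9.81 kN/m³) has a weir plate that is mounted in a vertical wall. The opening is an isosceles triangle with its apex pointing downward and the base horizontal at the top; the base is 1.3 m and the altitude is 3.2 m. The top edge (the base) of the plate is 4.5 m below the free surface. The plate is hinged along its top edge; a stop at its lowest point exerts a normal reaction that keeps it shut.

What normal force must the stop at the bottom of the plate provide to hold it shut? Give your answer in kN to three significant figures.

γ = 1.562 × 9.81 = 15.32322 kN/m³.
With the apex down, the centroid sits h/3 = 3.2/3 = 1.06667 m below the base (the top edge), so the centroid depth is h_c = 4.5 + 1.06667 = 5.56667 m.
A = ½ × 1.3 × 3.2 = 2.08 m².
Resultant F = γ·h_c·A = 15.32322 × 5.56667 × 2.08 = 177.423 kN.
I_c = b·h³/36 = 1.3 × 3.2³/36 = 1.18329 m⁴.
Centre of pressure: y_p = y_c + I_c/(y_c·A) = 5.56667 + 1.18329/(5.56667 × 2.08) = 5.56667 + 0.102196 = 5.66887 m along the plane.
The resultant acts 1.06667 + 0.102196 = 1.16887 m (along the plate) below the hinge at the top edge, so the moment about the hinge is M = F × 1.16887 = 177.423 × 1.16887 = 207.384 kN·m.
A normal force at the bottom, 3.2 m from the hinge, must supply this moment: P = 207.384/3.2 = 64.8075 kN.

P ≈ 64.8 kN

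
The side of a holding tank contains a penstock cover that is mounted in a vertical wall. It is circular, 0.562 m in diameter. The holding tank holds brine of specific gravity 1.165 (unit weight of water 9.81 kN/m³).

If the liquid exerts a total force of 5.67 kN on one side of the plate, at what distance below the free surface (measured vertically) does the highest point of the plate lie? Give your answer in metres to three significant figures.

d_top ≈ 1.72 m

γ = 1.165 × 9.81 = 11.42865 kN/m³.
A = π(0.281)² = 0.248063 m².
From F = γ·h_c·A, the centroid depth is h_c = 5.67/(11.42865 × 0.248063) = 1.99998 m.
The centroid is at the centre, 0.281 m below the top of the plate, so the highest point sits at h_top = 1.99998 − 0.281 = 1.71898 m below the surface.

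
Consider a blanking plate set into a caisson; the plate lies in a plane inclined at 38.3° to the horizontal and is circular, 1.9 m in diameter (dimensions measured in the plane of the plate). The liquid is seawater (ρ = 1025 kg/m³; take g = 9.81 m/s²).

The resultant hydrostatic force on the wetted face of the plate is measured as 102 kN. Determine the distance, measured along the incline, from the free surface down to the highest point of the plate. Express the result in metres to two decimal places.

γ = ρg = 1025 × 9.81 / 1000 = 10.05525 kN/m³.
A = π(0.95)² = 2.83529 m².
From F = γ·h_c·A, the centroid depth is h_c = 102/(10.05525 × 2.83529) = 3.57775 m.
Let θ = 38.3° be the plate's angle to the horizontal; measure y along the incline from where the plane meets the free surface. Vertical depth h = y·sinθ with sinθ = 0.619779.
Along the incline, y_c = h_c/sinθ = 3.57775/0.619779 = 5.77262 m.
The centroid is at the centre, 0.95 m below the top of the plate, so the highest point sits at y_top = 5.77262 − 0.95 = 4.82262 m along the incline.

y_top ≈ 4.82 m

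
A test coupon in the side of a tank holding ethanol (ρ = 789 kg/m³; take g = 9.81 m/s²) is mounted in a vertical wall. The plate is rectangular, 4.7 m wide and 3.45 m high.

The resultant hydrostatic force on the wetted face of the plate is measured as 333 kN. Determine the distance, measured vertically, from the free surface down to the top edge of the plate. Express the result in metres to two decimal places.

γ = ρg = 789 × 9.81 / 1000 = 7.74009 kN/m³.
A = 4.7 × 3.45 = 16.215 m².
From F = γ·h_c·A, the centroid depth is h_c = 333/(7.74009 × 16.215) = 2.65327 m.
The centroid lies 3.45/2 = 1.725 m below the top edge, so the top edge sits at h_top = 2.65327 − 1.725 = 0.92827 m below the surface.

d_top ≈ 0.93 m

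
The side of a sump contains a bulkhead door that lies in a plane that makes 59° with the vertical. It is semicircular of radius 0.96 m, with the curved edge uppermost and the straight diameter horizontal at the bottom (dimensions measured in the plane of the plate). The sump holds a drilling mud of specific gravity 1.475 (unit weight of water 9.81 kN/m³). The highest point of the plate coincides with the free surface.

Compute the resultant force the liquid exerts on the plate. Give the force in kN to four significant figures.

γ = 1.475 × 9.81 = 14.46975 kN/m³.
The plate makes 59° with the vertical, i.e. θ = 90° − 59° = 31° to the horizontal. Measuring y along the incline from the free-surface line, vertical depth h = y·sinθ with sinθ = 0.515038.
The centroid lies 4r/(3π) = 0.407437 m above the diameter, so r − 4r/(3π) = 0.96 − 0.407437 = 0.552563 m below the topmost point, so y_c = 0.552563 m and h_c = 0.552563 × 0.515038 = 0.284591 m.
A = πr²/2 = π × 0.96²/2 = 1.44765 m².
Resultant F = γ·h_c·A = 14.46975 × 0.284591 × 1.44765 = 5.96137 kN.

F ≈ 5.961 kN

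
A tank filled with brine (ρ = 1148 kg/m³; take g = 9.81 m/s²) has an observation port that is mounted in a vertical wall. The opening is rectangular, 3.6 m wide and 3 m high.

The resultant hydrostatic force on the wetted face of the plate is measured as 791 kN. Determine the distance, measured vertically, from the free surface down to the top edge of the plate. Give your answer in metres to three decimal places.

d_top ≈ 5.003 m

γ = ρg = 1148 × 9.81 / 1000 = 11.26188 kN/m³.
A = 3.6 × 3 = 10.8 m².
From F = γ·h_c·A, the centroid depth is h_c = 791/(11.26188 × 10.8) = 6.50342 m.
The centroid lies 3/2 = 1.5 m below the top edge, so the top edge sits at h_top = 6.50342 − 1.5 = 5.00342 m below the surface.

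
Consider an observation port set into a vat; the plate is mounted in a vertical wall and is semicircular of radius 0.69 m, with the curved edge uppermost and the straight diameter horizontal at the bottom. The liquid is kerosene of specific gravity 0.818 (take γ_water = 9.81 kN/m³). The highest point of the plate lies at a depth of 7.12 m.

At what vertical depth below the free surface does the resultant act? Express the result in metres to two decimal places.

γ = 0.818 × 9.81 = 8.02458 kN/m³.
The centroid lies 4r/(3π) = 0.292845 m above the diameter, so r − 4r/(3π) = 0.69 − 0.292845 = 0.397155 m below the topmost point, so the centroid depth is h_c = 7.12 + 0.397155 = 7.51715 m.
A = πr²/2 = π × 0.69²/2 = 0.747856 m².
Resultant F = γ·h_c·A = 8.02458 × 7.51715 × 0.747856 = 45.1121 kN.
I_c = (π/8 − 8/(9π))·r⁴ = 0.109757 × 0.69⁴ = 0.0248788 m⁴.
Centre of pressure: y_p = y_c + I_c/(y_c·A) = 7.51715 + 0.0248788/(7.51715 × 0.747856) = 7.51715 + 0.00442546 = 7.52158 m along the plane.

h_p = 7.52 m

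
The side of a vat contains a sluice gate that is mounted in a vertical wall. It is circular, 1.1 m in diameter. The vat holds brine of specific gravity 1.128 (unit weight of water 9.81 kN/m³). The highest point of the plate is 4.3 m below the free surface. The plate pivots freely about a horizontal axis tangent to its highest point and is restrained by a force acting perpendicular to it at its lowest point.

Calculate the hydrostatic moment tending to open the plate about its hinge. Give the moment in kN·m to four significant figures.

M ≈ 28.85 kN·m

γ = 1.128 × 9.81 = 11.06568 kN/m³.
The centroid is at the centre, 0.55 m below the top of the plate, so the centroid depth is h_c = 4.3 + 0.55 = 4.85 m.
A = π(0.55)² = 0.950332 m².
Resultant F = γ·h_c·A = 11.06568 × 4.85 × 0.950332 = 51.0029 kN.
I_c = πr⁴/4 = π × 0.55⁴/4 = 0.0718688 m⁴.
Centre of pressure: y_p = y_c + I_c/(y_c·A) = 4.85 + 0.0718688/(4.85 × 0.950332) = 4.85 + 0.0155928 = 4.86559 m along the plane.
The resultant acts 0.55 + 0.0155928 = 0.565593 m (along the plate) below the hinge at the top edge, so the moment about the hinge is M = F × 0.565593 = 51.0029 × 0.565593 = 28.8469 kN·m.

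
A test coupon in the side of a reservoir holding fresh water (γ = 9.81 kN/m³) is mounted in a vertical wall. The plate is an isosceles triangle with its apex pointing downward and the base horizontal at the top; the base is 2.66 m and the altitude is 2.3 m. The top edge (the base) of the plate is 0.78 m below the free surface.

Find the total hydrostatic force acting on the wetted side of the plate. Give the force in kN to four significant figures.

γ = 9.81 kN/m³.
With the apex down, the centroid sits h/3 = 2.3/3 = 0.766667 m below the base (the top edge), so the centroid depth is h_c = 0.78 + 0.766667 = 1.54667 m.
A = ½ × 2.66 × 2.3 = 3.059 m².
Resultant F = γ·h_c·A = 9.81 × 1.54667 × 3.059 = 46.4137 kN.

F ≈ 46.41 kN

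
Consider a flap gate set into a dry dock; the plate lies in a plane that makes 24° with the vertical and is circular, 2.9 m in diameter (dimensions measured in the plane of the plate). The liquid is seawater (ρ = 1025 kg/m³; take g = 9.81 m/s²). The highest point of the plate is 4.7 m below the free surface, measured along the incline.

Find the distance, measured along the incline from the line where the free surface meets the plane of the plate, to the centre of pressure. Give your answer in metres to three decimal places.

y_p = 6.235 m

γ = ρg = 1025 × 9.81 / 1000 = 10.05525 kN/m³.
The plate makes 24° with the vertical, i.e. θ = 90° − 24° = 66° to the horizontal. Measuring y along the incline from the free-surface line, vertical depth h = y·sinθ with sinθ = 0.913545.
The centroid is at the centre, 1.45 m below the top of the plate, so y_c = 4.7 + 1.45 = 6.15 m and h_c = 6.15 × 0.913545 = 5.6183 m.
A = π(1.45)² = 6.6052 m².
Resultant F = γ·h_c·A = 10.05525 × 5.6183 × 6.6052 = 373.15 kN.
I_c = πr⁴/4 = π × 1.45⁴/4 = 3.47186 m⁴.
Centre of pressure: y_p = y_c + I_c/(y_c·A) = 6.15 + 3.47186/(6.15 × 6.6052) = 6.15 + 0.0854675 = 6.23547 m along the plane.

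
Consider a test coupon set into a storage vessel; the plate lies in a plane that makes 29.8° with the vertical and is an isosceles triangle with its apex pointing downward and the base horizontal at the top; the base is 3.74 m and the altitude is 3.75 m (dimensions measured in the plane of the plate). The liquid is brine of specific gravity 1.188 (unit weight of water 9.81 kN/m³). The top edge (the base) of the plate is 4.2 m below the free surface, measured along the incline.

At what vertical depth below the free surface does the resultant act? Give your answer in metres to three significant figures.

h_p = 4.85 m

γ = 1.188 × 9.81 = 11.65428 kN/m³.
The plate makes 29.8° with the vertical, i.e. θ = 90° − 29.8° = 60.2° to the horizontal. Measuring y along the incline from the free-surface line, vertical depth h = y·sinθ with sinθ = 0.867765.
With the apex down, the centroid sits h/3 = 3.75/3 = 1.25 m below the base (the top edge), so y_c = 4.2 + 1.25 = 5.45 m and h_c = 5.45 × 0.867765 = 4.72932 m.
A = ½ × 3.74 × 3.75 = 7.0125 m².
Resultant F = γ·h_c·A = 11.65428 × 4.72932 × 7.0125 = 386.507 kN.
I_c = b·h³/36 = 3.74 × 3.75³/36 = 5.47852 m⁴.
Centre of pressure: y_p = y_c + I_c/(y_c·A) = 5.45 + 5.47852/(5.45 × 7.0125) = 5.45 + 0.143349 = 5.59335 m along the plane.
Vertically, h_p = y_p·sinθ = 5.59335 × 0.867765 = 4.85371 m.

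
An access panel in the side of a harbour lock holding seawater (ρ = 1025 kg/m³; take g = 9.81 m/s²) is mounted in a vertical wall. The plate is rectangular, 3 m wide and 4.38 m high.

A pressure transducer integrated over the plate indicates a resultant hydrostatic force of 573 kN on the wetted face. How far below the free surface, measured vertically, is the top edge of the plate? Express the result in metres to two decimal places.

γ = ρg = 1025 × 9.81 / 1000 = 10.05525 kN/m³.
A = 3 × 4.38 = 13.14 m².
From F = γ·h_c·A, the centroid depth is h_c = 573/(10.05525 × 13.14) = 4.33677 m.
The centroid lies 4.38/2 = 2.19 m below the top edge, so the top edge sits at h_top = 4.33677 − 2.19 = 2.14677 m below the surface.

d_top ≈ 2.15 m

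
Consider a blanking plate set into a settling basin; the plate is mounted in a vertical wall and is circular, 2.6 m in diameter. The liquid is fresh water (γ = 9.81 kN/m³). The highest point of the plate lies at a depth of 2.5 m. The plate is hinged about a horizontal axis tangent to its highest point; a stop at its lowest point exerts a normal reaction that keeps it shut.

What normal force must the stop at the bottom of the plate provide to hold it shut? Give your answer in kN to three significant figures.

γ = 9.81 kN/m³.
The centroid is at the centre, 1.3 m below the top of the plate, so the centroid depth is h_c = 2.5 + 1.3 = 3.8 m.
A = π(1.3)² = 5.30929 m².
Resultant F = γ·h_c·A = 9.81 × 3.8 × 5.30929 = 197.92 kN.
I_c = πr⁴/4 = π × 1.3⁴/4 = 2.24318 m⁴.
Centre of pressure: y_p = y_c + I_c/(y_c·A) = 3.8 + 2.24318/(3.8 × 5.30929) = 3.8 + 0.111184 = 3.91118 m along the plane.
The resultant acts 1.3 + 0.111184 = 1.41118 m (along the plate) below the hinge at the top edge, so the moment about the hinge is M = F × 1.41118 = 197.92 × 1.41118 = 279.301 kN·m.
A normal force at the bottom, 2.6 m from the hinge, must supply this moment: P = 279.301/2.6 = 107.423 kN.

P ≈ 107 kN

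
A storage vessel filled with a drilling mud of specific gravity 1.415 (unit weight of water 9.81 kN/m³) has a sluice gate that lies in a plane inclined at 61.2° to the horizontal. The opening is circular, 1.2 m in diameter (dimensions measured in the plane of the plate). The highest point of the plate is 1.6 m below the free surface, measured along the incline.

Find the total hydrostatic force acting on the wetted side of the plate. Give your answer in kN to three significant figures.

γ = 1.415 × 9.81 = 13.88115 kN/m³.
Let θ = 61.2° be the plate's angle to the horizontal; measure y along the incline from where the plane meets the free surface. Vertical depth h = y·sinθ with sinθ = 0.876307.
The centroid is at the centre, 0.6 m below the top of the plate, so y_c = 1.6 + 0.6 = 2.2 m and h_c = 2.2 × 0.876307 = 1.92788 m.
A = π(0.6)² = 1.13097 m².
Resultant F = γ·h_c·A = 13.88115 × 1.92788 × 1.13097 = 30.2661 kN.

F ≈ 30.3 kN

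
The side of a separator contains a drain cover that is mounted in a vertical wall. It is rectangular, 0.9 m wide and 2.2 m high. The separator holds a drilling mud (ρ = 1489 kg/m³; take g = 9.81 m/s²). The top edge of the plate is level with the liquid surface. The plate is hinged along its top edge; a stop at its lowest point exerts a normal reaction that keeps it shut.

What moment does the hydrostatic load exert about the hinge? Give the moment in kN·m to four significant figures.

γ = ρg = 1489 × 9.81 / 1000 = 14.60709 kN/m³.
The centroid lies 2.2/2 = 1.1 m below the top edge, so the centroid depth is h_c = 1.1 m.
A = 0.9 × 2.2 = 1.98 m².
Resultant F = γ·h_c·A = 14.60709 × 1.1 × 1.98 = 31.8142 kN.
I_c = b·h³/12 = 0.9 × 2.2³/12 = 0.7986 m⁴.
Centre of pressure: y_p = y_c + I_c/(y_c·A) = 1.1 + 0.7986/(1.1 × 1.98) = 1.1 + 0.366667 = 1.46667 m along the plane.
The resultant acts 1.1 + 0.366667 = 1.46667 m (along the plate) below the hinge at the top edge, so the moment about the hinge is M = F × 1.46667 = 31.8142 × 1.46667 = 46.6609 kN·m.

M ≈ 46.66 kN·m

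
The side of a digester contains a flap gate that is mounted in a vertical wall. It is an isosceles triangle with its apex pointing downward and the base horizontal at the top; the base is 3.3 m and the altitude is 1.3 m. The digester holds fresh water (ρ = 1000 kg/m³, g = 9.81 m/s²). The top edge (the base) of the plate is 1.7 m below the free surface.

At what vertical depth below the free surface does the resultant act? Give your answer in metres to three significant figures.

h_p = 2.18 m

γ = ρg = 1000 × 9.81 = 9810 N/m³ = 9.81 kN/m³.
With the apex down, the centroid sits h/3 = 1.3/3 = 0.433333 m below the base (the top edge), so the centroid depth is h_c = 1.7 + 0.433333 = 2.13333 m.
A = ½ × 3.3 × 1.3 = 2.145 m².
Resultant F = γ·h_c·A = 9.81 × 2.13333 × 2.145 = 44.8905 kN.
I_c = b·h³/36 = 3.3 × 1.3³/36 = 0.201392 m⁴.
Centre of pressure: y_p = y_c + I_c/(y_c·A) = 2.13333 + 0.201392/(2.13333 × 2.145) = 2.13333 + 0.0440106 = 2.17734 m along the plane.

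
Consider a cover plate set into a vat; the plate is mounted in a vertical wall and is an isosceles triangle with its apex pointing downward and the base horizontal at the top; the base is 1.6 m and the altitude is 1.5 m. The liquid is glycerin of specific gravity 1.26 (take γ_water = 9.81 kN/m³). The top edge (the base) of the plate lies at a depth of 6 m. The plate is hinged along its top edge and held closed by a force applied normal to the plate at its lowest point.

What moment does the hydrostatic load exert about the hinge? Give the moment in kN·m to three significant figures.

γ = 1.26 × 9.81 = 12.3606 kN/m³.
With the apex down, the centroid sits h/3 = 1.5/3 = 0.5 m below the base (the top edge), so the centroid depth is h_c = 6 + 0.5 = 6.5 m.
A = ½ × 1.6 × 1.5 = 1.2 m².
Resultant F = γ·h_c·A = 12.3606 × 6.5 × 1.2 = 96.4127 kN.
I_c = b·h³/36 = 1.6 × 1.5³/36 = 0.15 m⁴.
Centre of pressure: y_p = y_c + I_c/(y_c·A) = 6.5 + 0.15/(6.5 × 1.2) = 6.5 + 0.0192308 = 6.51923 m along the plane.
The resultant acts 0.5 + 0.0192308 = 0.519231 m (along the plate) below the hinge at the top edge, so the moment about the hinge is M = F × 0.519231 = 96.4127 × 0.519231 = 50.0605 kN·m.

M ≈ 50.1 kN·m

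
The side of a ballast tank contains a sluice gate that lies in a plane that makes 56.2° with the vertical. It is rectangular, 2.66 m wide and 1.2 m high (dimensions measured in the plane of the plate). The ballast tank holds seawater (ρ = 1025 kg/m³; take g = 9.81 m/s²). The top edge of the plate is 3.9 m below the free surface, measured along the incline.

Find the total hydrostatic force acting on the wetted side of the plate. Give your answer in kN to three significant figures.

F ≈ 80.3 kN

γ = ρg = 1025 × 9.81 / 1000 = 10.05525 kN/m³.
The plate makes 56.2° with the vertical, i.e. θ = 90° − 56.2° = 33.8° to the horizontal. Measuring y along the incline from the free-surface line, vertical depth h = y·sinθ with sinθ = 0.556296.
The centroid lies 1.2/2 = 0.6 m below the top edge, so y_c = 3.9 + 0.6 = 4.5 m and h_c = 4.5 × 0.556296 = 2.50333 m.
A = 2.66 × 1.2 = 3.192 m².
Resultant F = γ·h_c·A = 10.05525 × 2.50333 × 3.192 = 80.3478 kN.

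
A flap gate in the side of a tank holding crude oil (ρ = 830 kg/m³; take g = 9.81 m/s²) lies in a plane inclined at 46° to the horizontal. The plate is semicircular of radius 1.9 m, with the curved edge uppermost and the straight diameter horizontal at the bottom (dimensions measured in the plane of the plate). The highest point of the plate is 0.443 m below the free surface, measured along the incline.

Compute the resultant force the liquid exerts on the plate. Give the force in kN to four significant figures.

F ≈ 51.04 kN

γ = ρg = 830 × 9.81 / 1000 = 8.1423 kN/m³.
Let θ = 46° be the plate's angle to the horizontal; measure y along the incline from where the plane meets the free surface. Vertical depth h = y·sinθ with sinθ = 0.719340.
The centroid lies 4r/(3π) = 0.806385 m above the diameter, so r − 4r/(3π) = 1.9 − 0.806385 = 1.09361 m below the topmost point, so y_c = 0.443 + 1.09361 = 1.53661 m and h_c = 1.53661 × 0.719340 = 1.10535 m.
A = πr²/2 = π × 1.9²/2 = 5.67057 m².
Resultant F = γ·h_c·A = 8.1423 × 1.10535 × 5.67057 = 51.0356 kN.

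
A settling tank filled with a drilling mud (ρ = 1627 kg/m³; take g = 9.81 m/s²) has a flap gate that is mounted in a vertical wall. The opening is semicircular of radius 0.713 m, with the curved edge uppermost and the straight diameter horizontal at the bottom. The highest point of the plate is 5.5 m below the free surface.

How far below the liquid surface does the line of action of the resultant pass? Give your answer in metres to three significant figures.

γ = ρg = 1627 × 9.81 / 1000 = 15.96087 kN/m³.
The centroid lies 4r/(3π) = 0.302607 m above the diameter, so r − 4r/(3π) = 0.713 − 0.302607 = 0.410393 m below the topmost point, so the centroid depth is h_c = 5.5 + 0.410393 = 5.91039 m.
A = πr²/2 = π × 0.713²/2 = 0.798544 m².
Resultant F = γ·h_c·A = 15.96087 × 5.91039 × 0.798544 = 75.3306 kN.
I_c = (π/8 − 8/(9π))·r⁴ = 0.109757 × 0.713⁴ = 0.0283655 m⁴.
Centre of pressure: y_p = y_c + I_c/(y_c·A) = 5.91039 + 0.0283655/(5.91039 × 0.798544) = 5.91039 + 0.00601001 = 5.9164 m along the plane.

h_p = 5.92 m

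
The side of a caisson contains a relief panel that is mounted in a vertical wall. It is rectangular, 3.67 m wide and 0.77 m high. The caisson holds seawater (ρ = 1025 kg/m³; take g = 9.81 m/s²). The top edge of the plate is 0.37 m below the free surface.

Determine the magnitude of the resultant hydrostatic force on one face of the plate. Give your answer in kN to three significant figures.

γ = ρg = 1025 × 9.81 / 1000 = 10.05525 kN/m³.
The centroid lies 0.77/2 = 0.385 m below the top edge, so the centroid depth is h_c = 0.37 + 0.385 = 0.755 m.
A = 3.67 × 0.77 = 2.8259 m².
Resultant F = γ·h_c·A = 10.05525 × 0.755 × 2.8259 = 21.4534 kN.

F ≈ 21.5 kN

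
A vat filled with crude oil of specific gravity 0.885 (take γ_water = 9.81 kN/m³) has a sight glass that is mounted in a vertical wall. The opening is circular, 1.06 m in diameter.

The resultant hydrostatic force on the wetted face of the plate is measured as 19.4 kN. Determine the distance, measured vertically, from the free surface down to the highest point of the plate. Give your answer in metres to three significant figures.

d_top ≈ 2.00 m

γ = 0.885 × 9.81 = 8.68185 kN/m³.
A = π(0.53)² = 0.882473 m².
From F = γ·h_c·A, the centroid depth is h_c = 19.4/(8.68185 × 0.882473) = 2.53214 m.
The centroid is at the centre, 0.53 m below the top of the plate, so the highest point sits at h_top = 2.53214 − 0.53 = 2.00214 m below the surface.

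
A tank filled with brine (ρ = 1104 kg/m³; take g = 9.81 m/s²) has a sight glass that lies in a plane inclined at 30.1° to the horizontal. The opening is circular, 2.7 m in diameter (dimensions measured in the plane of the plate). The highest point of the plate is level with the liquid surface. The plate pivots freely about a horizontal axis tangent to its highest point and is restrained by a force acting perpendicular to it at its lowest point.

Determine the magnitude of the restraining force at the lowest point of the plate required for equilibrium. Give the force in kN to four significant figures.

γ = ρg = 1104 × 9.81 / 1000 = 10.83024 kN/m³.
Let θ = 30.1° be the plate's angle to the horizontal; measure y along the incline from where the plane meets the free surface. Vertical depth h = y·sinθ with sinθ = 0.501511.
The centroid is at the centre, 1.35 m below the top of the plate, so y_c = 1.35 m and h_c = 1.35 × 0.501511 = 0.67704 m.
A = π(1.35)² = 5.72555 m².
Resultant F = γ·h_c·A = 10.83024 × 0.67704 × 5.72555 = 41.9826 kN.
I_c = πr⁴/4 = π × 1.35⁴/4 = 2.6087 m⁴.
Centre of pressure: y_p = y_c + I_c/(y_c·A) = 1.35 + 2.6087/(1.35 × 5.72555) = 1.35 + 0.3375 = 1.6875 m along the plane.
The resultant acts 1.35 + 0.3375 = 1.6875 m (along the plate) below the hinge at the top edge, so the moment about the hinge is M = F × 1.6875 = 41.9826 × 1.6875 = 70.8456 kN·m.
A normal force at the bottom, 2.7 m from the hinge, must supply this moment: P = 70.8456/2.7 = 26.2391 kN.

P ≈ 26.24 kN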